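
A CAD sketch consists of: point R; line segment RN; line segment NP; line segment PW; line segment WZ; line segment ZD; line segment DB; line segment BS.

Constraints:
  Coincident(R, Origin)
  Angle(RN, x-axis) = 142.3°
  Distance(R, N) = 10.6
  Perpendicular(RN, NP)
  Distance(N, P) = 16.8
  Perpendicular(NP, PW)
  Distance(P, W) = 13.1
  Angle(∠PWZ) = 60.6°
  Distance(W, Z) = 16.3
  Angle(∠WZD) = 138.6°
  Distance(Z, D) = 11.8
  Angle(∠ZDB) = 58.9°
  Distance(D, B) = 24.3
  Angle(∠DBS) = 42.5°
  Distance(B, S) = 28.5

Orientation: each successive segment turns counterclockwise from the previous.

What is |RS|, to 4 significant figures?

3.521

R is at the origin; RN runs at 142.3° with length 10.6, so N = (-8.387, 6.482). RN is perpendicular to NP, so NP runs at -127.7°; with |NP| = 16.8, P = (-18.66, -6.810). NP ⟂ PW, so PW runs at -37.70°; with |PW| = 13.1, W = (-8.296, -14.82). ∠PWZ = 60.6° gives WZ at 81.70° from the x-axis; with |WZ| = 16.3, Z = (-5.943, 1.308). ∠WZD = 138.6° gives ZD at 123.1° from the x-axis; with |ZD| = 11.8, D = (-12.39, 11.19). ∠ZDB = 58.9° gives DB at -115.8° from the x-axis; with |DB| = 24.3, B = (-22.96, -10.68). ∠DBS = 42.5° gives BS at 21.70° from the x-axis; with |BS| = 28.5, S = (3.518, -0.1470). Then |RS| = |S − R| = 3.521.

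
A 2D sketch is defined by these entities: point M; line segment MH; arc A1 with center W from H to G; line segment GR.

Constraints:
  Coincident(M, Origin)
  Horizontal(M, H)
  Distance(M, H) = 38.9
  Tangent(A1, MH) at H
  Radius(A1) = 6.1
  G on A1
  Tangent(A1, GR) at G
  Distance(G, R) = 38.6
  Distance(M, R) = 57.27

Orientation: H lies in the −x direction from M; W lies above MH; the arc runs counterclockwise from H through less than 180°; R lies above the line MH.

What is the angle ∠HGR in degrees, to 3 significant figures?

133°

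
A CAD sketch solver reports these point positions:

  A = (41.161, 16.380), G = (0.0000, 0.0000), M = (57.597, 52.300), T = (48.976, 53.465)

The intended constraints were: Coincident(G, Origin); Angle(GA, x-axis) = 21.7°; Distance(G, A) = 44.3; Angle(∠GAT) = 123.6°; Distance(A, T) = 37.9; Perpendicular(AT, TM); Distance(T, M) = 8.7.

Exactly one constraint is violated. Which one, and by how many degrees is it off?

Perpendicular(AT, TM) — off by 4.20°.

G = (0.00, 0.00) ✓; GA at 21.70° ✓; |GA| = 44.30 ✓; ∠GAT = 123.6° ✓; |AT| = 37.90 ✓; ∠(AT, TM) = 85.80° ✗; |TM| = 8.699 ✓.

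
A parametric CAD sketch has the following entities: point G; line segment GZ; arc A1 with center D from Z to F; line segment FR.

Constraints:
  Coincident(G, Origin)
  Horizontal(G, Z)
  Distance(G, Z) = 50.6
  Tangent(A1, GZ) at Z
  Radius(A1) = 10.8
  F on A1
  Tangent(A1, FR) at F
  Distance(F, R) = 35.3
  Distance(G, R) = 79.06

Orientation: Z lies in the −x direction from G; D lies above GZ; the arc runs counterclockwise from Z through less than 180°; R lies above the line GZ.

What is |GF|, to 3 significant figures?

45.9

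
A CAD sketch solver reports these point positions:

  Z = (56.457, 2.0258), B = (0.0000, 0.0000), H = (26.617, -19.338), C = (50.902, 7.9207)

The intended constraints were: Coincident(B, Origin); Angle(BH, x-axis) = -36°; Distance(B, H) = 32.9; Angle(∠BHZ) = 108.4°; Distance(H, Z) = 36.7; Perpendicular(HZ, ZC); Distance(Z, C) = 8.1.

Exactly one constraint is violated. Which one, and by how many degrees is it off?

Perpendicular(HZ, ZC) — off by 7.70°.

B = (0.00, 0.00) ✓; BH at -36.00° ✓; |BH| = 32.90 ✓; ∠BHZ = 108.4° ✓; |HZ| = 36.70 ✓; ∠(HZ, ZC) = 97.70° ✗; |ZC| = 8.100 ✓.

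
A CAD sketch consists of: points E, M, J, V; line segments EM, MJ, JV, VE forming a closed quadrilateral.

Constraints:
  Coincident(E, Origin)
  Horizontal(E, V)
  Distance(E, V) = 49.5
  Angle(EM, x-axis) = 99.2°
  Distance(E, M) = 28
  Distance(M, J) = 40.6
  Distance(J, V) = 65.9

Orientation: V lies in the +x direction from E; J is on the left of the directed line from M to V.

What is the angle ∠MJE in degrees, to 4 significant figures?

19.26°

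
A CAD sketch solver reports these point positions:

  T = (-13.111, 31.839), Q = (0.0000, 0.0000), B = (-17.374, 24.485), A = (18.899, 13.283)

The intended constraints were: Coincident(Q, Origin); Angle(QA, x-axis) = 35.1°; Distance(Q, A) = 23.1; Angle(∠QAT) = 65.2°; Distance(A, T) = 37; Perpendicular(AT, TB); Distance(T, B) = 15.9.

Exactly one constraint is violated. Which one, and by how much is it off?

Distance(T, B) = 15.9 — off by 7.40.

Q = (0.00, 0.00) ✓; QA at 35.10° ✓; |QA| = 23.10 ✓; ∠QAT = 65.20° ✓; |AT| = 37.00 ✓; ∠(AT, TB) = 90.00° ✓; |TB| = 8.500 ✗.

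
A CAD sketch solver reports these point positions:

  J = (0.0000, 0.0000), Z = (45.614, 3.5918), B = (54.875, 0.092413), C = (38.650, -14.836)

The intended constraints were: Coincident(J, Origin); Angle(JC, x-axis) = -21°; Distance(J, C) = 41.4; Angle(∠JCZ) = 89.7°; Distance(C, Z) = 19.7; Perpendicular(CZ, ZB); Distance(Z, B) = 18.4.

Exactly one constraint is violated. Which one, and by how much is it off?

Distance(Z, B) = 18.4 — off by 8.50.

J = (0.00, 0.00) ✓; JC at -21.00° ✓; |JC| = 41.40 ✓; ∠JCZ = 89.70° ✓; |CZ| = 19.70 ✓; ∠(CZ, ZB) = 90.00° ✓; |ZB| = 9.900 ✗.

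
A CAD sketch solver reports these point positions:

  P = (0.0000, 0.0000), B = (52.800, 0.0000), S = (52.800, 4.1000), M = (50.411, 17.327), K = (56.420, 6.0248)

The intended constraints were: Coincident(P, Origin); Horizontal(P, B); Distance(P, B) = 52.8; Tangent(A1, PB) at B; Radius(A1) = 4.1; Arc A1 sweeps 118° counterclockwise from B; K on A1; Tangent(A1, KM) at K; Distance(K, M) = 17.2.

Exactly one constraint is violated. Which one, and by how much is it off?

Distance(K, M) = 17.2 — off by 4.40.

P = (0.00, 0.00) ✓; P.y = 0.00, B.y = 0.00 ✓; |PB| = 52.80 ✓; ∠(SB, BP) = 90.00° ✓; |SB| = 4.100 ✓; bearing(S→K) − bearing(S→B) = 118.0° ✓; |SK| = 4.100 ✓; ∠(SK, KM) = 90.00° ✓; |KM| = 12.80 ✗.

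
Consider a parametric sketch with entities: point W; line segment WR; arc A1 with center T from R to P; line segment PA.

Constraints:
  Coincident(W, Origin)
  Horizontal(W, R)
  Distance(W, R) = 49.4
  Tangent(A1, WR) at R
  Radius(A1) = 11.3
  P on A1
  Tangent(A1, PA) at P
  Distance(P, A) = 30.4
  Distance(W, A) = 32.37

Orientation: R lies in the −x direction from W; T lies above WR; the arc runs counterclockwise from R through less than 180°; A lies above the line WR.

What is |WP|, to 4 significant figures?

41.41

W is at the origin; WR is horizontal with |WR| = 49.4 and R on the −x side, so R = (-49.40, 0.000). Since A1 is tangent to WR there, TR ⟂ WR, so T = R + (0, 11.3) = (-49.40, 11.30). Since TP ⟂ PA (tangency), |TA| = √(11.3² + 30.4²) = 32.43 regardless of where P sits on A1. So A lies on both circle(W, 32.37) and circle(T, 32.43); the above-WR intersection is A = (-20.16, 25.33). P is the foot of the tangent from A: P = (-41.27, 3.453).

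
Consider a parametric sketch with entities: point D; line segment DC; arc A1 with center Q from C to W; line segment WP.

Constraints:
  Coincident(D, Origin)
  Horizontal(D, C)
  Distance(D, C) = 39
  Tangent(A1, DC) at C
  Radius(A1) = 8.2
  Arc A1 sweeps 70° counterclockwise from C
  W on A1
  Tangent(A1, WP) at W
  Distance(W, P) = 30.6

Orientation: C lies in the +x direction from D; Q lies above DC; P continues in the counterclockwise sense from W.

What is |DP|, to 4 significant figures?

66.59

D is at the origin; D and C share the same y with |DC| = 39.0 and C on the +x side, so C = (39.00, 0.000). Tangency of A1 to DC means the radius QC is perpendicular to DC, so Q = C + (0, 8.2) = (39.00, 8.200). On A1, C sits at bearing -90° from Q; a 70° counterclockwise sweep puts W at bearing -20°, so W = Q + 8.2·(cos -20°, sin -20°) = (46.71, 5.395). A1 meets WP tangentially, so QW is at right angles to WP, so WP runs along (−sin -20°, cos -20°); with |WP| = 30.6, P = (57.17, 34.15). Then |DP| = |P − D| = 66.59.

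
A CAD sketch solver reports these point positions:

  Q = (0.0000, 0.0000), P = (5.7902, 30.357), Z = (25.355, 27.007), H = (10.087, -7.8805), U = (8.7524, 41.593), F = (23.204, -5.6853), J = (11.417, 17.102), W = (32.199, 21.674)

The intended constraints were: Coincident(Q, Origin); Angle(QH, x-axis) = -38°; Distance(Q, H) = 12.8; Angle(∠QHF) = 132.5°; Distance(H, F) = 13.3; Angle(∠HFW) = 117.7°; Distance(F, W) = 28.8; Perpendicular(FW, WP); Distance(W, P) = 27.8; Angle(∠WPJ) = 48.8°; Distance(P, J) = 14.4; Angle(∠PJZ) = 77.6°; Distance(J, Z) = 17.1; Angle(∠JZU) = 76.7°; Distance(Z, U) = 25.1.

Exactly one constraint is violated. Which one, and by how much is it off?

Distance(Z, U) = 25.1 — off by 3.00.

Q = (0.00, 0.00) ✓; QH at -38.00° ✓; |QH| = 12.80 ✓; ∠QHF = 132.5° ✓; |HF| = 13.30 ✓; ∠HFW = 117.7° ✓; |FW| = 28.80 ✓; ∠(FW, WP) = 90.00° ✓; |WP| = 27.80 ✓; ∠WPJ = 48.80° ✓; |PJ| = 14.40 ✓; ∠PJZ = 77.60° ✓; |JZ| = 17.10 ✓; ∠JZU = 76.70° ✓; |ZU| = 22.10 ✗.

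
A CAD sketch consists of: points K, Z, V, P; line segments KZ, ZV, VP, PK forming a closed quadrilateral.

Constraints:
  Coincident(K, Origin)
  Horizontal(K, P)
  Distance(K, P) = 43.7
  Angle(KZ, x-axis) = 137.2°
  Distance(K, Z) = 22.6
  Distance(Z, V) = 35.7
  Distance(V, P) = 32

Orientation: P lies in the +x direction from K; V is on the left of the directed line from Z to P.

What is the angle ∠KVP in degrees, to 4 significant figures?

94.17°

K is at the origin; K and P share the same y with |KP| = 43.7 and P in +x, so P = (43.7, 0). KZ runs at 137.2° with |KZ| = 22.6, so Z = (-16.58, 15.36). V is determined by |ZV| = 35.7 and |VP| = 32.0 together: it lies at the intersection of circle(Z, 35.7) and circle(P, 32.0). With |ZP| = 62.21, the foot of the radical line on ZP is 33.12 from Z and the perpendicular offset is √(35.7² − 33.12²) = 13.33. Taking the left-of-ZP solution: V = (18.80, 20.10).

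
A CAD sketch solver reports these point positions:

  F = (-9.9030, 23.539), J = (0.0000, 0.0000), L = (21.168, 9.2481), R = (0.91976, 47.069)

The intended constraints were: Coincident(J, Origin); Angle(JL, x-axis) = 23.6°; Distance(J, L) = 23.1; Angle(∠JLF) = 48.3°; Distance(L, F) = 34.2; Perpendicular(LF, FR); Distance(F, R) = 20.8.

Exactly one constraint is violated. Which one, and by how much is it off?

Distance(F, R) = 20.8 — off by 5.10.

J = (0.00, 0.00) ✓; JL at 23.60° ✓; |JL| = 23.10 ✓; ∠JLF = 48.30° ✓; |LF| = 34.20 ✓; ∠(LF, FR) = 90.00° ✓; |FR| = 25.90 ✗.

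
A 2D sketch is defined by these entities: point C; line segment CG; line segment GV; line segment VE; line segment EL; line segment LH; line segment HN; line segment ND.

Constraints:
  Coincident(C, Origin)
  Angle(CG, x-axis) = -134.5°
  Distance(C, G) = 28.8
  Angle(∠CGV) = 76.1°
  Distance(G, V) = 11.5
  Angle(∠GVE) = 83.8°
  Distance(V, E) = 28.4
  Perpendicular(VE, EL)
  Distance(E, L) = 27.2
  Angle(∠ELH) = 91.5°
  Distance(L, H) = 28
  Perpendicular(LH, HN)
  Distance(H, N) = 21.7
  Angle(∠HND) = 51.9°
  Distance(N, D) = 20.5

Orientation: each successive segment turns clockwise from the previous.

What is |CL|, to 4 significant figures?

25.66

C is at the origin; CG runs at -134.5° with length 28.8, so G = (-20.19, -20.54). ∠CGV = 76.1° gives GV at 121.6° from the x-axis; with |GV| = 11.5, V = (-26.21, -10.75). ∠GVE = 83.8° gives VE at 25.40° from the x-axis; with |VE| = 28.4, E = (-0.5573, 1.435). VE ⟂ EL, so EL runs at -64.60°; with |EL| = 27.2, L = (11.11, -23.14). Then |CL| = |L − C| = 25.66.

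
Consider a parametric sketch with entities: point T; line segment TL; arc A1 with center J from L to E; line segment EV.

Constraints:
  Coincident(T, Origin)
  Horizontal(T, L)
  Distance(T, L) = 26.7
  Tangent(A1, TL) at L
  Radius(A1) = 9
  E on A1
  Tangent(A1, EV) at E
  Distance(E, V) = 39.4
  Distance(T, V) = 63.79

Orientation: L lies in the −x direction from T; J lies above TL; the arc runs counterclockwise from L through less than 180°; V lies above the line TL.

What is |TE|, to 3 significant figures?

24.8

T is at the origin; TL is horizontal with |TL| = 26.7 and L on the −x side, so L = (-26.7, 0.00). Tangency of A1 to TL means the radius JL is perpendicular to TL, so J = L + (0, 9) = (-26.7, 9.00). Since JE ⟂ EV (tangency), |JV| = √(9.0² + 39.4²) = 40.4 regardless of where E sits on A1. So V lies on both circle(T, 63.79) and circle(J, 40.4); the above-TL intersection is V = (-45.4, 44.8). E is the foot of the tangent from V: E = (-19.8, 14.8).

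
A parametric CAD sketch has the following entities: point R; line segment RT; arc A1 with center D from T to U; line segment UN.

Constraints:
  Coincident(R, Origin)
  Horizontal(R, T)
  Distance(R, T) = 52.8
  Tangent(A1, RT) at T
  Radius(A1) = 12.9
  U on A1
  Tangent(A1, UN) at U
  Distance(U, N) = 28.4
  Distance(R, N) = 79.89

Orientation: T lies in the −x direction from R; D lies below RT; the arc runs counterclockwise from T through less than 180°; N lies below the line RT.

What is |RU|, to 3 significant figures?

66.5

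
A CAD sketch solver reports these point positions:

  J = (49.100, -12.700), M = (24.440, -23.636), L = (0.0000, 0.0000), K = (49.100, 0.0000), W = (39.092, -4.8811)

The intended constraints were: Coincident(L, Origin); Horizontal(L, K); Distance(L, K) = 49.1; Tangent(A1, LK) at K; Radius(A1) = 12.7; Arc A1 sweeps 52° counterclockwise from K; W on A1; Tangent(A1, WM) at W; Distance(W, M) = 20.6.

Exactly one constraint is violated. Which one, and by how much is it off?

Distance(W, M) = 20.6 — off by 3.20.

L = (0.00, 0.00) ✓; L.y = 0.00, K.y = 0.00 ✓; |LK| = 49.10 ✓; ∠(JK, KL) = 90.00° ✓; |JK| = 12.70 ✓; bearing(J→W) − bearing(J→K) = 52.00° ✓; |JW| = 12.70 ✓; ∠(JW, WM) = 90.00° ✓; |WM| = 23.80 ✗.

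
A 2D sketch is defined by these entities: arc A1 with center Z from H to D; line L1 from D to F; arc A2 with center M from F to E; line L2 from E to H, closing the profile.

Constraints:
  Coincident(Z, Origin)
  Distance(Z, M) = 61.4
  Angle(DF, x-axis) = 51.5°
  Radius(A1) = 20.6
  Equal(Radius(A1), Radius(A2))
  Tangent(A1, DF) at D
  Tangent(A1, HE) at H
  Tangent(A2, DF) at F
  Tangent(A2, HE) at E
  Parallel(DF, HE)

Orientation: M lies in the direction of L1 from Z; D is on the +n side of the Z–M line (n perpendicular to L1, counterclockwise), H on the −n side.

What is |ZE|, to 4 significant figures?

64.76

Tangency of A1 to both parallel lines with radius 20.6 puts D and H at Z ± 20.6·n: D = (-16.12, 12.82), H = (16.12, -12.82). Equal radii place F and E the same way about M: F = M + 20.6·n = (22.10, 60.88), E = M − 20.6·n = (54.34, 35.23). Then |ZE| = |E − Z| = 64.76.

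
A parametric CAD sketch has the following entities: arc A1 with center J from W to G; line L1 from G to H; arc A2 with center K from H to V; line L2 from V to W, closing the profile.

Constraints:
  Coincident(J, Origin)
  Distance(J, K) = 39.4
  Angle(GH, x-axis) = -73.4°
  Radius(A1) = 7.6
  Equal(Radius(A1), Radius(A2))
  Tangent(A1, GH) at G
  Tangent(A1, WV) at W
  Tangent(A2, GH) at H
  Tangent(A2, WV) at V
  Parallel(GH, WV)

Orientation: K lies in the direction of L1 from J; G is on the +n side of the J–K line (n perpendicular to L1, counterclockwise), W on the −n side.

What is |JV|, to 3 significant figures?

40.1

The slot axis is L1's direction at -73.4°, so u = (cos -73.4°, sin -73.4°) = (0.286, -0.958) and n = (−sin -73.4°, cos -73.4°) = (0.958, 0.286). J is at the origin and K lies 39.4 along u from J, so K = 39.4·u = (11.3, -37.8). Tangency of A1 to both parallel lines with radius 7.6 puts G and W at J ± 7.6·n: G = (7.28, 2.17), W = (-7.28, -2.17). Equal radii place H and V the same way about K: H = K + 7.6·n = (18.5, -35.6), V = K − 7.6·n = (3.97, -39.9). Then |JV| = |V − J| = 40.1.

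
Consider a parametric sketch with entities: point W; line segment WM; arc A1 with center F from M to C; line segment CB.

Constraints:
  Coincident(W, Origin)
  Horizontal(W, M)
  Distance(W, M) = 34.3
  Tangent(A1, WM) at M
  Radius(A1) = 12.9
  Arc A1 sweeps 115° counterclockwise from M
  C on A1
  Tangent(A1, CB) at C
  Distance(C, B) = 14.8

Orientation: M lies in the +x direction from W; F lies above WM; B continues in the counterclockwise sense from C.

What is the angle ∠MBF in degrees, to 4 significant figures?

6.364°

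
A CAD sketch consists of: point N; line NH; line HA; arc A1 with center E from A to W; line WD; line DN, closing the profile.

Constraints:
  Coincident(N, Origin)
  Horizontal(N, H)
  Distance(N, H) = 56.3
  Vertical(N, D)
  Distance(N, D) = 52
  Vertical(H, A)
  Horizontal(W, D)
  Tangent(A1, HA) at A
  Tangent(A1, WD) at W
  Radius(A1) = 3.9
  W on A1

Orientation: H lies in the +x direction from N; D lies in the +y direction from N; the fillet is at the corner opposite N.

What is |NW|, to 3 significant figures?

73.8

N is at the origin; NH is horizontal with |NH| = 56.3 and H on the +x side, so H = (56.3, 0.00). N and D share the same x with |ND| = 52.0 and D on the +y side, so D = (0.00, 52.0). The virtual corner opposite N is at (56.3, 52.0). A1 meets HA tangentially, so EA is at right angles to HA and since A1 is tangent to WD there, EW ⟂ WD, with radius 3.9, so the center E sits 3.9 in from both sides at E = (52.4, 48.1). That places the tangent points at A = (56.3, 48.1) on HA and W = (52.4, 52.0) on WD. Then |NW| = |W − N| = 73.8.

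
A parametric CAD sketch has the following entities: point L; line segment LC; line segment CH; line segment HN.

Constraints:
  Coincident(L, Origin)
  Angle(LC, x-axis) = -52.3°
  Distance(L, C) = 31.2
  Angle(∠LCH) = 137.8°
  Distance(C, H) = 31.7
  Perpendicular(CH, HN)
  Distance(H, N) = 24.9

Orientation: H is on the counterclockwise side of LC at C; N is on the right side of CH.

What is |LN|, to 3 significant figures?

71.5

L is at the origin; LC runs at -52.3° with length 31.2, so C = 31.2·(cos -52.3°, sin -52.3°) = (19.1, -24.7). ∠LCH = 137.8°, so CH runs at -52.3° + (180° − 137.8°) = -10.1° from the x-axis; with |CH| = 31.7, H = C + 31.7·(cos -10.1°, sin -10.1°) = (50.3, -30.2). The perpendicularity gives HN at right angles to CH; with |HN| = 24.9 on the right of CH, N = H + 24.9·(-0.175, -0.985) = (45.9, -54.8). Then |LN| = |N − L| = 71.5.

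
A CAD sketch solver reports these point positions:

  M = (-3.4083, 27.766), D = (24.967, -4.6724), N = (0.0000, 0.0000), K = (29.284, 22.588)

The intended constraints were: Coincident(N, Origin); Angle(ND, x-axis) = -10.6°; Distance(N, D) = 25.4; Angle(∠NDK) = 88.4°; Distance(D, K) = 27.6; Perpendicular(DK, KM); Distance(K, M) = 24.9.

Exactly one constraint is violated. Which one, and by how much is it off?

Distance(K, M) = 24.9 — off by 8.20.

N = (0.00, 0.00) ✓; ND at -10.60° ✓; |ND| = 25.40 ✓; ∠NDK = 88.40° ✓; |DK| = 27.60 ✓; ∠(DK, KM) = 90.00° ✓; |KM| = 33.10 ✗.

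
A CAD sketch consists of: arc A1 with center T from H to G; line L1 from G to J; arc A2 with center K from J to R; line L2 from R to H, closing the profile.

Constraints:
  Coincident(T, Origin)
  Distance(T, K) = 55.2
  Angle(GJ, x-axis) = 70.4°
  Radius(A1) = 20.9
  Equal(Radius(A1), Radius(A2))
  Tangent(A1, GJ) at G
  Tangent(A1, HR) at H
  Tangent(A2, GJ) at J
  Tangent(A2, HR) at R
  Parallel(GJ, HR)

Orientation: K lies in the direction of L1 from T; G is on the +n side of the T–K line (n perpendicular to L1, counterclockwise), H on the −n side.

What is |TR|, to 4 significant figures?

59.02

The slot axis is L1's direction at 70.4°, so u = (cos 70.4°, sin 70.4°) = (0.3355, 0.9421) and n = (−sin 70.4°, cos 70.4°) = (-0.9421, 0.3355). T is at the origin and K lies 55.2 along u from T, so K = 55.2·u = (18.52, 52.00). Tangency of A1 to both parallel lines with radius 20.9 puts G and H at T ± 20.9·n: G = (-19.69, 7.011), H = (19.69, -7.011). Equal radii place J and R the same way about K: J = K + 20.9·n = (-1.172, 59.01), R = K − 20.9·n = (38.21, 44.99). Then |TR| = |R − T| = 59.02.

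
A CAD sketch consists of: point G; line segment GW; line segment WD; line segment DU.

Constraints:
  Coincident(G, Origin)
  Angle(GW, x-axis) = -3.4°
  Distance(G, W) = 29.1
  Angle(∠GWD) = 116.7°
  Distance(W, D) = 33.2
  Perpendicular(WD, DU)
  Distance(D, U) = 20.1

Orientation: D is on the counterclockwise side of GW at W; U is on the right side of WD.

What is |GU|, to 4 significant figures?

65.32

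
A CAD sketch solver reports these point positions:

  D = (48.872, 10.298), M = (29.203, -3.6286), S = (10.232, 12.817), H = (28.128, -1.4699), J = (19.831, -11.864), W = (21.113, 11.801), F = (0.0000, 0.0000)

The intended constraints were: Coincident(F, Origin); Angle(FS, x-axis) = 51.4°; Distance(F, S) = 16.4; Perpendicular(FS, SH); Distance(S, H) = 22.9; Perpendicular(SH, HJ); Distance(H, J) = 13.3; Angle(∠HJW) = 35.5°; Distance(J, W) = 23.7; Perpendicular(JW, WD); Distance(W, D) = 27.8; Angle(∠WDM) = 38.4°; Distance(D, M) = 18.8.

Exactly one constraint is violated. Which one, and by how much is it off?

Distance(D, M) = 18.8 — off by 5.30.

F = (0.00, 0.00) ✓; FS at 51.40° ✓; |FS| = 16.40 ✓; ∠(FS, SH) = 90.00° ✓; |SH| = 22.90 ✓; ∠(SH, HJ) = 90.00° ✓; |HJ| = 13.30 ✓; ∠HJW = 35.50° ✓; |JW| = 23.70 ✓; ∠(JW, WD) = 90.00° ✓; |WD| = 27.80 ✓; ∠WDM = 38.40° ✓; |DM| = 24.10 ✗.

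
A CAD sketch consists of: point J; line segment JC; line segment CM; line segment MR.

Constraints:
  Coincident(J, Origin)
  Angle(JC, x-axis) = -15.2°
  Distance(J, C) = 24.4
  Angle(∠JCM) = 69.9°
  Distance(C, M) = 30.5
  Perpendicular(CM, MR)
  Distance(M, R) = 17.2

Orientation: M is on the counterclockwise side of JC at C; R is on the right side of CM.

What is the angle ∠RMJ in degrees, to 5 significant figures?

136.02°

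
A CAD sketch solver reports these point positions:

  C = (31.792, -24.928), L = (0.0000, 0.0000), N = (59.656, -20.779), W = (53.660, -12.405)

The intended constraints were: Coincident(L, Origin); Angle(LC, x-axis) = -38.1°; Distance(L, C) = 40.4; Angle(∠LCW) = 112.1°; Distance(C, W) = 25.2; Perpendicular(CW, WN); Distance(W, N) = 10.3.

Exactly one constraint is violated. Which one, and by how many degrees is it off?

Perpendicular(CW, WN) — off by 5.81°.

L = (0.00, 0.00) ✓; LC at -38.10° ✓; |LC| = 40.40 ✓; ∠LCW = 112.1° ✓; |CW| = 25.20 ✓; ∠(CW, WN) = 84.19° ✗; |WN| = 10.30 ✓.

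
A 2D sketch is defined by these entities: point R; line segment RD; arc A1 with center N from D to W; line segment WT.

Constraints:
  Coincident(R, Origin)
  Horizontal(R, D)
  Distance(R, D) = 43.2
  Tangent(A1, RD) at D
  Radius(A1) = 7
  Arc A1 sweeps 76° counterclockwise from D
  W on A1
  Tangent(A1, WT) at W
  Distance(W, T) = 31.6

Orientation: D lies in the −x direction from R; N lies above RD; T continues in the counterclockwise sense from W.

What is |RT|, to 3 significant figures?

46.1

R is at the origin; RD is horizontal with |RD| = 43.2 and D on the −x side, so D = (-43.2, 0.00). A1 meets RD tangentially, so ND is at right angles to RD, so N = D + (0, 7) = (-43.2, 7.00). On A1, D sits at bearing -90° from N; a 76° counterclockwise sweep puts W at bearing -14°, so W = N + 7.0·(cos -14°, sin -14°) = (-36.4, 5.31). The tangent condition forces NW to be normal to WT, so WT runs along (−sin -14°, cos -14°); with |WT| = 31.6, T = (-28.8, 36.0). Then |RT| = |T − R| = 46.1.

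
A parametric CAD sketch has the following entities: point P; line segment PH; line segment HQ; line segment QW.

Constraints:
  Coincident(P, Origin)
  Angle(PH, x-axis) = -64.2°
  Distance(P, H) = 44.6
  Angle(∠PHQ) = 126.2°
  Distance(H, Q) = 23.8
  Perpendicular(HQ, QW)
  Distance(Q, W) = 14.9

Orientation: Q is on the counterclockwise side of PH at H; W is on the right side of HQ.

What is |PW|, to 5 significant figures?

71.442

∠PHQ = 126.2°, so HQ runs at -64.2° + (180° − 126.2°) = -10.400° from the x-axis; with |HQ| = 23.8, Q = H + 23.8·(cos -10.400°, sin -10.400°) = (42.820, -44.451). The perpendicularity gives QW at right angles to HQ; with |QW| = 14.9 on the right of HQ, W = Q + 14.9·(-0.18052, -0.98357) = (40.131, -59.106). Then |PW| = |W − P| = 71.442.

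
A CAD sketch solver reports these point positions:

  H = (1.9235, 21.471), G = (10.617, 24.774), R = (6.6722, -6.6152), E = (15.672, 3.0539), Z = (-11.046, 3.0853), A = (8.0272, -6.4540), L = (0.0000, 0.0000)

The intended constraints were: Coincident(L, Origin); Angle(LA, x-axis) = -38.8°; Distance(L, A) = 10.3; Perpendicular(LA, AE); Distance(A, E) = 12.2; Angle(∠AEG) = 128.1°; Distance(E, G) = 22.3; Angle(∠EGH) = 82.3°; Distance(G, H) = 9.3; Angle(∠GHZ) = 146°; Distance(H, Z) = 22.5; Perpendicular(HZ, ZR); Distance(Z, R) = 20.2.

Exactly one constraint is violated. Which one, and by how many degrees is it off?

Perpendicular(HZ, ZR) — off by 6.50°.

L = (0.00, 0.00) ✓; LA at -38.80° ✓; |LA| = 10.30 ✓; ∠(LA, AE) = 90.00° ✓; |AE| = 12.20 ✓; ∠AEG = 128.1° ✓; |EG| = 22.30 ✓; ∠EGH = 82.30° ✓; |GH| = 9.300 ✓; ∠GHZ = 146.0° ✓; |HZ| = 22.50 ✓; ∠(HZ, ZR) = 96.50° ✗; |ZR| = 20.20 ✓.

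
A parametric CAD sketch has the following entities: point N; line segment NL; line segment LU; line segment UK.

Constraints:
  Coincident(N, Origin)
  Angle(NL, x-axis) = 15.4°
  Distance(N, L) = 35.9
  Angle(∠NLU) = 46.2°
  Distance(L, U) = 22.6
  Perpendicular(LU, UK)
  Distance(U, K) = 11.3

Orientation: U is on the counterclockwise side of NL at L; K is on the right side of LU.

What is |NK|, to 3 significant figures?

37.3

N is at the origin; NL runs at 15.4° with length 35.9, so L = 35.9·(cos 15.4°, sin 15.4°) = (34.6, 9.53). ∠NLU = 46.2°, so LU runs at 15.4° + (180° − 46.2°) = 149° from the x-axis; with |LU| = 22.6, U = L + 22.6·(cos 149°, sin 149°) = (15.2, 21.1). LU ⟂ UK; with |UK| = 11.3 on the right of LU, K = U + 11.3·(0.512, 0.859) = (21.0, 30.8). Then |NK| = |K − N| = 37.3.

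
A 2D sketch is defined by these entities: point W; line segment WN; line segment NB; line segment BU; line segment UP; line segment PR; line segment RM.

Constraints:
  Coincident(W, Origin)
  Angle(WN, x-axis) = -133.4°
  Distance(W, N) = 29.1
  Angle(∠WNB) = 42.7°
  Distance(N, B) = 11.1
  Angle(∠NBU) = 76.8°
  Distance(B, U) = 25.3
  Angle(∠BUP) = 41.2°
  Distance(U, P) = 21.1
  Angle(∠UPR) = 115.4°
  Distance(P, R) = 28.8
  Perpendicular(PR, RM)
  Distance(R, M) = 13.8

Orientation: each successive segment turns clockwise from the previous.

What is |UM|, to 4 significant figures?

38.21

W is at the origin; WN runs at -133.4° with length 29.1, so N = (-19.99, -21.14). ∠WNB = 42.7° gives NB at 89.30° from the x-axis; with |NB| = 11.1, B = (-19.86, -10.04). ∠NBU = 76.8° gives BU at -13.90° from the x-axis; with |BU| = 25.3, U = (4.700, -16.12). ∠BUP = 41.2° gives UP at -152.7° from the x-axis; with |UP| = 21.1, P = (-14.05, -25.80). ∠UPR = 115.4° gives PR at 142.7° from the x-axis; with |PR| = 28.8, R = (-36.96, -8.347). PR ⟂ RM, so RM runs at 52.70°; with |RM| = 13.8, M = (-28.60, 2.631). Then |UM| = |M − U| = 38.21.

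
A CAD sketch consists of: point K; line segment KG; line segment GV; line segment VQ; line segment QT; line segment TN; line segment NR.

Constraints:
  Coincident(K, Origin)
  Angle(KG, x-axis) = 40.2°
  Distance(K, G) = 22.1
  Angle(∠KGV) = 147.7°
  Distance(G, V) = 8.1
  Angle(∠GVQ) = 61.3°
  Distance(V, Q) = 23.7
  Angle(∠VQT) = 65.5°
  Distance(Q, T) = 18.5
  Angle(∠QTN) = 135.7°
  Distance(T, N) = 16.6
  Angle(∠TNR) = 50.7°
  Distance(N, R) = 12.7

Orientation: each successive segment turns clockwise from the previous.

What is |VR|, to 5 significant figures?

11.667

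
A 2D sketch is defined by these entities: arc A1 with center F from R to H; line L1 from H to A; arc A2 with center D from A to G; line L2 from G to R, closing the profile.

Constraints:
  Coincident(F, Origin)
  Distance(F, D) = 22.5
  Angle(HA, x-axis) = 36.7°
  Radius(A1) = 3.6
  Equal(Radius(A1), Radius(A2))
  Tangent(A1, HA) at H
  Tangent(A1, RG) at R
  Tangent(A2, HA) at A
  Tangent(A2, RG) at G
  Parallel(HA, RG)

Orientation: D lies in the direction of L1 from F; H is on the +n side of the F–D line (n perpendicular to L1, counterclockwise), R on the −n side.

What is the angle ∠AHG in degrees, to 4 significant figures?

17.74°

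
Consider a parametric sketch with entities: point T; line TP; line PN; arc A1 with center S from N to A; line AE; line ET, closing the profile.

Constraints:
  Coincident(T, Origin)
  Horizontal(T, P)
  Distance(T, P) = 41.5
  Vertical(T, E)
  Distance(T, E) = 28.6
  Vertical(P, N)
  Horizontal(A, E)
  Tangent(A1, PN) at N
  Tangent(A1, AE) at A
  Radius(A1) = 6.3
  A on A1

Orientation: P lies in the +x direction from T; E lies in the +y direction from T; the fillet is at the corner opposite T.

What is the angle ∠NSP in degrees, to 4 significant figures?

74.22°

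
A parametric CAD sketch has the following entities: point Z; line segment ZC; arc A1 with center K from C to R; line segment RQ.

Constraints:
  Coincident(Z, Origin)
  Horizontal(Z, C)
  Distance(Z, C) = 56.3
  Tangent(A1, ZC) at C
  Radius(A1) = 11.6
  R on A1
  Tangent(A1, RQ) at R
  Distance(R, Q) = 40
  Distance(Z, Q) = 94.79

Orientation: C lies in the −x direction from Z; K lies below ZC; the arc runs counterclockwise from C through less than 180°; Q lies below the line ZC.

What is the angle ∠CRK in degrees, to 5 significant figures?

58.847°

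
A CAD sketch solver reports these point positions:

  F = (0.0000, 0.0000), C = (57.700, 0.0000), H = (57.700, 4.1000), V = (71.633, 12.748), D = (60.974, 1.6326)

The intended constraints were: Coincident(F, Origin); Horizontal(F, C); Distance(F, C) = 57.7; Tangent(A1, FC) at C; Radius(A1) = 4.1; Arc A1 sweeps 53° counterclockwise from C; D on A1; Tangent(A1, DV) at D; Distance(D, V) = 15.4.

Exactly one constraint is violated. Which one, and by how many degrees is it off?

Tangent(A1, DV) at D — off by 6.80°.

F = (0.00, 0.00) ✓; F.y = 0.00, C.y = 0.00 ✓; |FC| = 57.70 ✓; ∠(HC, CF) = 90.00° ✓; |HC| = 4.100 ✓; bearing(H→D) − bearing(H→C) = 53.00° ✓; |HD| = 4.100 ✓; ∠(HD, DV) = 96.80° ✗; |DV| = 15.40 ✓.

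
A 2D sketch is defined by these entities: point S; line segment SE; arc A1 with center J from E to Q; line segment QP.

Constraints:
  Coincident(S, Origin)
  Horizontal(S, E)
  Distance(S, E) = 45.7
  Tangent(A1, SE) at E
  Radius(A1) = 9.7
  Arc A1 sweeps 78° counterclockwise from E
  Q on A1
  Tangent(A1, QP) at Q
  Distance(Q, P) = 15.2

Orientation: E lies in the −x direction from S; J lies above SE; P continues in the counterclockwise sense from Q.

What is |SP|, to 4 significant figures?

40.01

S is at the origin; S and E share the same y with |SE| = 45.7 and E on the −x side, so E = (-45.70, 0.000). Tangency of A1 to SE means the radius JE is perpendicular to SE, so J = E + (0, 9.7) = (-45.70, 9.700). On A1, E sits at bearing -90° from J; a 78° counterclockwise sweep puts Q at bearing -12°, so Q = J + 9.7·(cos -12°, sin -12°) = (-36.21, 7.683). Tangency of A1 to QP means the radius JQ is perpendicular to QP, so QP runs along (−sin -12°, cos -12°); with |QP| = 15.2, P = (-33.05, 22.55). Then |SP| = |P − S| = 40.01.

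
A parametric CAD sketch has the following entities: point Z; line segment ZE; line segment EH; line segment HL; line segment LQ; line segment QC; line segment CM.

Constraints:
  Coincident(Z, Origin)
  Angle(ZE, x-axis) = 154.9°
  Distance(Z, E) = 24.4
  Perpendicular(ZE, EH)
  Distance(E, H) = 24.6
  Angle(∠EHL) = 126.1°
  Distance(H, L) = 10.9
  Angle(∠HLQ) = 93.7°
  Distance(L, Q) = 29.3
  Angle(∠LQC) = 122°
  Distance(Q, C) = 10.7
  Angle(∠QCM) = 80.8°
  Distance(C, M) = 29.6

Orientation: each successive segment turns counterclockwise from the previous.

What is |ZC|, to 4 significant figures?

1.663

Z is at the origin; ZE runs at 154.9° with length 24.4, so E = (-22.10, 10.35). The perpendicularity gives EH at right angles to ZE, so EH runs at -115.1°; with |EH| = 24.6, H = (-32.53, -11.93). ∠EHL = 126.1° gives HL at -61.20° from the x-axis; with |HL| = 10.9, L = (-27.28, -21.48). ∠HLQ = 93.7° gives LQ at 25.10° from the x-axis; with |LQ| = 29.3, Q = (-0.7469, -9.049). ∠LQC = 122.0° gives QC at 83.10° from the x-axis; with |QC| = 10.7, C = (0.5386, 1.573). Then |ZC| = |C − Z| = 1.663.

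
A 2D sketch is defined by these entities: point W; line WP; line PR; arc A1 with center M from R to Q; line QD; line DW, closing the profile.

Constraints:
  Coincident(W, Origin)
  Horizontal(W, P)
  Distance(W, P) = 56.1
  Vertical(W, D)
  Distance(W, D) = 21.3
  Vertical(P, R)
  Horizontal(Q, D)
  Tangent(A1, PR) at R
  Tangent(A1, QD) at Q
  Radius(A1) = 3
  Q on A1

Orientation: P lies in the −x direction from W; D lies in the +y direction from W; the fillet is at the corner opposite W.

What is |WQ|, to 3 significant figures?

57.2

W is at the origin; W and P share the same y with |WP| = 56.1 and P on the −x side, so P = (-56.1, 0.00). WD is vertical with |WD| = 21.3 and D on the +y side, so D = (0.00, 21.3). The virtual corner opposite W is at (-56.1, 21.3). Since A1 is tangent to PR there, MR ⟂ PR and the tangent condition forces MQ to be normal to QD, with radius 3.0, so the center M sits 3.0 in from both sides at M = (-53.1, 18.3). That places the tangent points at R = (-56.1, 18.3) on PR and Q = (-53.1, 21.3) on QD. Then |WQ| = |Q − W| = 57.2.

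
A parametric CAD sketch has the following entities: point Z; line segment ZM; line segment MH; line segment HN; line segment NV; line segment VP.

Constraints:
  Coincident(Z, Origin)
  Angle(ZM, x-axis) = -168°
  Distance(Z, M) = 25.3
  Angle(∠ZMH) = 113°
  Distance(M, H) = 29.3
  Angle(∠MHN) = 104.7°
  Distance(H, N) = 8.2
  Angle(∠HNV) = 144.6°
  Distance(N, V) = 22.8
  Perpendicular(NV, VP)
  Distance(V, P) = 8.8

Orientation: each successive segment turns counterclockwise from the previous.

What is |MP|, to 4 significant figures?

30.19

∠HNV = 144.6° gives NV at 9.700° from the x-axis; with |NV| = 22.8, V = (-0.4750, -33.74). NV ⟂ VP, so VP runs at 99.70°; with |VP| = 8.8, P = (-1.958, -25.06). Then |MP| = |P − M| = 30.19.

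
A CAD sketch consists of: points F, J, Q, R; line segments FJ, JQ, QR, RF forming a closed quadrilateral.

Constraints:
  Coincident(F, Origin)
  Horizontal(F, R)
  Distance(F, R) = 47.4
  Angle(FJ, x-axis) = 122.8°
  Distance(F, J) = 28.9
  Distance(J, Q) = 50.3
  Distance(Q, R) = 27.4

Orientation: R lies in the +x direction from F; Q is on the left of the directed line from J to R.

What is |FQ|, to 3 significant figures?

42.3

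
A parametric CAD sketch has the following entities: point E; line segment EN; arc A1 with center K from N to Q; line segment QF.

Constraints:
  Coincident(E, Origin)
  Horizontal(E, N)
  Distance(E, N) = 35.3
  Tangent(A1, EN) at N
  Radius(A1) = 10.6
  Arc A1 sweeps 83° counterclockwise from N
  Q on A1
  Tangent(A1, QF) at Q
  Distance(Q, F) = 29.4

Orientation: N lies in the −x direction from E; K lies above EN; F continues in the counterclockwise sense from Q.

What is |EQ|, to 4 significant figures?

26.47

E is at the origin; EN is horizontal with |EN| = 35.3 and N on the −x side, so N = (-35.30, 0.000). Tangency of A1 to EN means the radius KN is perpendicular to EN, so K = N + (0, 10.6) = (-35.30, 10.60). On A1, N sits at bearing -90° from K; an 83° counterclockwise sweep puts Q at bearing -7°, so Q = K + 10.6·(cos -7°, sin -7°) = (-24.78, 9.308). Then |EQ| = |Q − E| = 26.47.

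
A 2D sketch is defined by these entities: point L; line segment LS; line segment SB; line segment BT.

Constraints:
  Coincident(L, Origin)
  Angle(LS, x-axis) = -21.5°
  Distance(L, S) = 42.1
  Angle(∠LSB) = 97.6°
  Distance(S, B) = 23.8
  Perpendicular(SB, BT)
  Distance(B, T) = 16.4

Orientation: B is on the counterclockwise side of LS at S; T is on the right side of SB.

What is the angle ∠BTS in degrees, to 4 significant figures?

55.43°

∠LSB = 97.6°, so SB runs at -21.5° + (180° − 97.6°) = 60.90° from the x-axis; with |SB| = 23.8, B = S + 23.8·(cos 60.90°, sin 60.90°) = (50.75, 5.366). SB ⟂ BT; with |BT| = 16.4 on the right of SB, T = B + 16.4·(0.8738, -0.4863) = (65.08, -2.610). Then cos ∠BTS = TB·TS / (|TB||TS|), giving 55.43°.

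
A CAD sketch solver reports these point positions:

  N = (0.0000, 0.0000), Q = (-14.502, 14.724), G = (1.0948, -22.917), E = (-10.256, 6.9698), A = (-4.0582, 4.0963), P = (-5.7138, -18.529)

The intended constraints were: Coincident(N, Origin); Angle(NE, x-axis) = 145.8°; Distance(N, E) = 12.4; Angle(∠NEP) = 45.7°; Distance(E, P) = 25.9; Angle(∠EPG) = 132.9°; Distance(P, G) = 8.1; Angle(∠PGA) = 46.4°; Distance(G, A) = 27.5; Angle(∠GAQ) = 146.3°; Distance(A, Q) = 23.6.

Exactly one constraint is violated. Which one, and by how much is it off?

Distance(A, Q) = 23.6 — off by 8.70.

N = (0.00, 0.00) ✓; NE at 145.8° ✓; |NE| = 12.40 ✓; ∠NEP = 45.70° ✓; |EP| = 25.90 ✓; ∠EPG = 132.9° ✓; |PG| = 8.100 ✓; ∠PGA = 46.40° ✓; |GA| = 27.50 ✓; ∠GAQ = 146.3° ✓; |AQ| = 14.90 ✗.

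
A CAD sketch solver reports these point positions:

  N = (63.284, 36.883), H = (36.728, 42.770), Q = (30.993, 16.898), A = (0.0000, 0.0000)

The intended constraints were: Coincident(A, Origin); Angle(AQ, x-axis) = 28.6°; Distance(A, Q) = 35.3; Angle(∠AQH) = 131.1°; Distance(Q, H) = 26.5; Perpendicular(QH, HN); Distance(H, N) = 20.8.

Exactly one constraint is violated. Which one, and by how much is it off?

Distance(H, N) = 20.8 — off by 6.40.

A = (0.00, 0.00) ✓; AQ at 28.60° ✓; |AQ| = 35.30 ✓; ∠AQH = 131.1° ✓; |QH| = 26.50 ✓; ∠(QH, HN) = 90.00° ✓; |HN| = 27.20 ✗.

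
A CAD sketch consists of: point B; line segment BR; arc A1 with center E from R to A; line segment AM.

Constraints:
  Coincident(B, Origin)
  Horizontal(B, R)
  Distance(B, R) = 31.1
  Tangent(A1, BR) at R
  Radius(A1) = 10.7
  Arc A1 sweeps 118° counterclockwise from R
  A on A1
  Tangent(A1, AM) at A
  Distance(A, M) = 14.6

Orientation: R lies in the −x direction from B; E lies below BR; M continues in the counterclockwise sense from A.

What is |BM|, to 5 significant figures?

44.204

B is at the origin; BR is horizontal with |BR| = 31.1 and R on the −x side, so R = (-31.100, 0.0000). Tangency of A1 to BR means the radius ER is perpendicular to BR, so E = R + (0, -10.7) = (-31.100, -10.700). On A1, R sits at bearing 90° from E; a 118° counterclockwise sweep puts A at bearing 208°, so A = E + 10.7·(cos 208°, sin 208°) = (-40.548, -15.723). Tangency of A1 to AM means the radius EA is perpendicular to AM, so AM runs along (−sin 208°, cos 208°); with |AM| = 14.6, M = (-33.693, -28.614). Then |BM| = |M − B| = 44.204.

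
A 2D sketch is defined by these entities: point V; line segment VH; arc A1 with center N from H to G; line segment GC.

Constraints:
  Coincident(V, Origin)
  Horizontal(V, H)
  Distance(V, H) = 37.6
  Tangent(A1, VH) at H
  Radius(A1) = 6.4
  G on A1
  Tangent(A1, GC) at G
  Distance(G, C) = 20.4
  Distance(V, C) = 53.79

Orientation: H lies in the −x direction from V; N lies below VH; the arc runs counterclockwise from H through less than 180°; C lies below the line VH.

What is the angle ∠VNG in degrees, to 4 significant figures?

160.4°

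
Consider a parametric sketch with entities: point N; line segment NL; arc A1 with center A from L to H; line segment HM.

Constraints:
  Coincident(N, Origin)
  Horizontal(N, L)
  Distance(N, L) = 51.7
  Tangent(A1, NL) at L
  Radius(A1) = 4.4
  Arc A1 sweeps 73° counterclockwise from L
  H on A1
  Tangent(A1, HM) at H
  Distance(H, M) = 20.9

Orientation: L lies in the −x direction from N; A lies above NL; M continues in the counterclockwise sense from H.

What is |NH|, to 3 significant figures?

47.6

N is at the origin; N and L share the same y with |NL| = 51.7 and L on the −x side, so L = (-51.7, 0.00). Since A1 is tangent to NL there, AL ⟂ NL, so A = L + (0, 4.4) = (-51.7, 4.40). On A1, L sits at bearing -90° from A; a 73° counterclockwise sweep puts H at bearing -17°, so H = A + 4.4·(cos -17°, sin -17°) = (-47.5, 3.11). Then |NH| = |H − N| = 47.6.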